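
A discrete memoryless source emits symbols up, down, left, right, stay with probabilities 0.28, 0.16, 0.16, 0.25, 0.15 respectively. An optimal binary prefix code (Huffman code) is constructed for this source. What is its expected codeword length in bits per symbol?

Repeatedly combine the two least-probable nodes; the expected code length is the sum of the merged weights.
merge 3/20 + 4/25 → 31/100
merge 4/25 + 1/4 → 41/100
merge 7/25 + 31/100 → 59/100
merge 41/100 + 59/100 → 1
L = 31/100 + 41/100 + 59/100 + 1 = 231/100 = 2.31 bits/symbol.

2.31 bits/symbol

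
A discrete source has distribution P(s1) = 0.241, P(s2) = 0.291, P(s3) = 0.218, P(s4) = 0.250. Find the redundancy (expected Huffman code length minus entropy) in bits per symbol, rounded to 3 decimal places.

Entropy H = −Σ p log₂ p ≈ 1.9921 bits.
Huffman merges: 109/500+241/1000→459/1000; 1/4+291/1000→541/1000; 459/1000+541/1000→1. L = 2 ≈ 2.0000.
L − H = 2.0000 − 1.9921 = 0.008 bits.

0.008 bits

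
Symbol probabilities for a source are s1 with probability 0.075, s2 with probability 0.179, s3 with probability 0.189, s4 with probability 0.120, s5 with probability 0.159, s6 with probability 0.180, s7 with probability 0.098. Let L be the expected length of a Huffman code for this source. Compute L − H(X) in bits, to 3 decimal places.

Entropy H = −Σ p log₂ p ≈ 2.7414 bits.
Huffman merges: 3/40+49/500→173/1000; 3/25+159/1000→279/1000; 173/1000+179/1000→44/125; 9/50+189/1000→369/1000; 279/1000+44/125→631/1000; 369/1000+631/1000→1. L = 701/250 ≈ 2.8040.
L − H = 2.8040 − 2.7414 = 0.063 bits.

0.063 bits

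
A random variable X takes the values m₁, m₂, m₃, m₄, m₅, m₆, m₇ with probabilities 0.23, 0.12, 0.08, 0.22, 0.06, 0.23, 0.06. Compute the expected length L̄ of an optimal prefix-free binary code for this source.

2.64 bits/symbol

Repeatedly combine the two least-probable nodes; the expected code length is the sum of the merged weights.
merge 3/50 + 3/50 → 3/25
merge 2/25 + 3/25 → 1/5
merge 3/25 + 1/5 → 8/25
merge 11/50 + 23/100 → 9/20
merge 23/100 + 8/25 → 11/20
merge 9/20 + 11/20 → 1
L = 3/25 + 1/5 + 8/25 + 9/20 + 11/20 + 1 = 66/25 = 2.64 bits/symbol.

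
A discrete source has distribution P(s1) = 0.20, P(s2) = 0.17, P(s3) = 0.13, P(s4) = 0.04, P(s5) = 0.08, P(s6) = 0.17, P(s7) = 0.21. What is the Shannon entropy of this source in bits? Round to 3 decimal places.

H = −Σ pᵢ log₂ pᵢ.
−0.20·log₂(0.20) = 0.4644
−0.17·log₂(0.17) = 0.4346
−0.13·log₂(0.13) = 0.3826
−0.04·log₂(0.04) = 0.1858
−0.08·log₂(0.08) = 0.2915
−0.17·log₂(0.17) = 0.4346
−0.21·log₂(0.21) = 0.4728
Sum ≈ 2.6663 → 2.666 bits.

2.666 bits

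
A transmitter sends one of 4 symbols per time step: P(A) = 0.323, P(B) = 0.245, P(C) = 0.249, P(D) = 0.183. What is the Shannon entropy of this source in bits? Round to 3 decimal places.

1.972 bits

H = −Σ pᵢ log₂ pᵢ.
−0.323·log₂(0.323) = 0.5266
−0.245·log₂(0.245) = 0.4971
−0.249·log₂(0.249) = 0.4994
−0.183·log₂(0.183) = 0.4484
Sum ≈ 1.9716 → 1.972 bits.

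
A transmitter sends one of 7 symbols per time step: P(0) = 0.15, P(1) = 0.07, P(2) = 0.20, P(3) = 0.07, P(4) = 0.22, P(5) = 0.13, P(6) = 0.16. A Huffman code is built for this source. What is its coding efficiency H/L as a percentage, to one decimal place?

Entropy H = −Σ p log₂ p ≈ 2.6983 bits.
Huffman merges: 7/100+7/100→7/50; 13/100+7/50→27/100; 3/20+4/25→31/100; 1/5+11/50→21/50; 27/100+31/100→29/50; 21/50+29/50→1. L = 68/25 ≈ 2.7200.
Efficiency = H/L = 2.6983/2.7200 = 99.2%.

99.2%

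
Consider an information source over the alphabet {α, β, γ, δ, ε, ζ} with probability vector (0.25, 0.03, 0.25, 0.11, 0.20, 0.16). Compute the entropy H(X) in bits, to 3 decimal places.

2.389 bits

H = −Σ pᵢ log₂ pᵢ.
−0.25·log₂(0.25) = 0.5000
−0.03·log₂(0.03) = 0.1518
−0.25·log₂(0.25) = 0.5000
−0.11·log₂(0.11) = 0.3503
−0.20·log₂(0.20) = 0.4644
−0.16·log₂(0.16) = 0.4230
Sum ≈ 2.3895 → 2.389 bits.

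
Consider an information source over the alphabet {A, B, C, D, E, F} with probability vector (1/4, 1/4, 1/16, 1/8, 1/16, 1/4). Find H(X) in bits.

Each probability is a power of 1/2, so log₂(1/p) is an integer.
H = Σ p·log₂(1/p) = 1/4·2 + 1/4·2 + 1/16·4 + 1/8·3 + 1/16·4 + 1/4·2 = 2.375 bits.

2.375 bits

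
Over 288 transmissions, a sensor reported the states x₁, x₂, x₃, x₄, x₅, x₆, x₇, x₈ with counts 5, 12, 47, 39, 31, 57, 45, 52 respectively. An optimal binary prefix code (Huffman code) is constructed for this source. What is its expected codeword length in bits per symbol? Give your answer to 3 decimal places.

Probabilities are the counts divided by 288.
Repeatedly combine the two least-probable nodes; the expected code length is the sum of the merged weights.
merge 5/288 + 1/24 → 17/288
merge 17/288 + 31/288 → 1/6
merge 13/96 + 5/32 → 7/24
merge 47/288 + 1/6 → 95/288
merge 13/72 + 19/96 → 109/288
merge 7/24 + 95/288 → 179/288
merge 109/288 + 179/288 → 1
L = 17/288 + 1/6 + 7/24 + 95/288 + 109/288 + 179/288 + 1 = 205/72 ≈ 2.847 bits/symbol.

2.847 bits/symbol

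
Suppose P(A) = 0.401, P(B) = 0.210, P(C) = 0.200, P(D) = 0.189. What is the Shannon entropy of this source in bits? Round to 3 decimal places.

1.920 bits

H = −Σ pᵢ log₂ pᵢ.
−0.401·log₂(0.401) = 0.5286
−0.210·log₂(0.210) = 0.4728
−0.200·log₂(0.200) = 0.4644
−0.189·log₂(0.189) = 0.4543
Sum ≈ 1.9201 → 1.920 bits.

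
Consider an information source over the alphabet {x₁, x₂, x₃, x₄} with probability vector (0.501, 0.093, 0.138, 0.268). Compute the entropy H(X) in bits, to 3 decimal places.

H = −Σ pᵢ log₂ pᵢ.
−0.501·log₂(0.501) = 0.4996
−0.093·log₂(0.093) = 0.3187
−0.138·log₂(0.138) = 0.3943
−0.268·log₂(0.268) = 0.5091
Sum ≈ 1.7217 → 1.722 bits.

1.722 bits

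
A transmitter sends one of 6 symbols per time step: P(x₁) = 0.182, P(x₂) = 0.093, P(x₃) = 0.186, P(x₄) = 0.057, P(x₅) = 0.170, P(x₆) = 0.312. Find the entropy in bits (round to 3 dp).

H = −Σ pᵢ log₂ pᵢ.
−0.182·log₂(0.182) = 0.4474
−0.093·log₂(0.093) = 0.3187
−0.186·log₂(0.186) = 0.4514
−0.057·log₂(0.057) = 0.2356
−0.170·log₂(0.170) = 0.4346
−0.312·log₂(0.312) = 0.5243
Sum ≈ 2.4118 → 2.412 bits.

2.412 bits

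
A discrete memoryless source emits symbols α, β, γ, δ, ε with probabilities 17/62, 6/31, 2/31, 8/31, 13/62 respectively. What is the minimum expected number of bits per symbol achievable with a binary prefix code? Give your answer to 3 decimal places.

2.258 bits/symbol

Repeatedly combine the two least-probable nodes; the expected code length is the sum of the merged weights.
merge 2/31 + 6/31 → 8/31
merge 13/62 + 8/31 → 29/62
merge 8/31 + 17/62 → 33/62
merge 29/62 + 33/62 → 1
L = 8/31 + 29/62 + 33/62 + 1 = 70/31 ≈ 2.258 bits/symbol.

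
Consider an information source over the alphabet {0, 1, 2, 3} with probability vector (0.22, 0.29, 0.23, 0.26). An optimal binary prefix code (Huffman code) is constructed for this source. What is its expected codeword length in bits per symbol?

2 bits/symbol

Repeatedly combine the two least-probable nodes; the expected code length is the sum of the merged weights.
merge 11/50 + 23/100 → 9/20
merge 13/50 + 29/100 → 11/20
merge 9/20 + 11/20 → 1
L = 9/20 + 11/20 + 1 = 2 bits/symbol.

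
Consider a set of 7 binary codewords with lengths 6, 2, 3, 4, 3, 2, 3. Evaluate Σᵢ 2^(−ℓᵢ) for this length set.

0.953125

With common denominator 2^6 = 64: Σ 2^(−ℓᵢ) = 1/64 + 16/64 + 8/64 + 4/64 + 8/64 + 16/64 + 8/64 = 61/64 = 0.953125.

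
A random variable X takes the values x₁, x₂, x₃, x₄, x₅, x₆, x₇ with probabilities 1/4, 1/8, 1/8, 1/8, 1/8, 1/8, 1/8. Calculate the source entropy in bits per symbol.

2.75 bits

Each probability is a power of 1/2, so log₂(1/p) is an integer.
H = Σ p·log₂(1/p) = 1/4·2 + 1/8·3 + 1/8·3 + 1/8·3 + 1/8·3 + 1/8·3 + 1/8·3 = 2.75 bits.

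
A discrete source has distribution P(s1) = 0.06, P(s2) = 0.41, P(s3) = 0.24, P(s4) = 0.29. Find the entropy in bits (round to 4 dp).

H = −Σ pᵢ log₂ pᵢ.
−0.06·log₂(0.06) = 0.2435
−0.41·log₂(0.41) = 0.5274
−0.24·log₂(0.24) = 0.4941
−0.29·log₂(0.29) = 0.5179
Sum ≈ 1.7830 → 1.7830 bits.

1.7830 bits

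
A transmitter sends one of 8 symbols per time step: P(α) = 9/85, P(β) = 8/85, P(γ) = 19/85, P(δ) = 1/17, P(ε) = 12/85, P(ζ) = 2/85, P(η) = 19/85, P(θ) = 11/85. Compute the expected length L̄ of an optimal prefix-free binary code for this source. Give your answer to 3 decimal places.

2.812 bits/symbol

Repeatedly combine the two least-probable nodes; the expected code length is the sum of the merged weights.
merge 2/85 + 1/17 → 7/85
merge 7/85 + 8/85 → 3/17
merge 9/85 + 11/85 → 4/17
merge 12/85 + 3/17 → 27/85
merge 19/85 + 19/85 → 38/85
merge 4/17 + 27/85 → 47/85
merge 38/85 + 47/85 → 1
L = 7/85 + 3/17 + 4/17 + 27/85 + 38/85 + 47/85 + 1 = 239/85 ≈ 2.812 bits/symbol.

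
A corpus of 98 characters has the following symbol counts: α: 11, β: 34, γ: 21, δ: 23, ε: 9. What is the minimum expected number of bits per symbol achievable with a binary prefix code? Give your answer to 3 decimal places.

2.204 bits/symbol

Probabilities are the counts divided by 98.
Repeatedly combine the two least-probable nodes; the expected code length is the sum of the merged weights.
merge 9/98 + 11/98 → 10/49
merge 10/49 + 3/14 → 41/98
merge 23/98 + 17/49 → 57/98
merge 41/98 + 57/98 → 1
L = 10/49 + 41/98 + 57/98 + 1 = 108/49 ≈ 2.204 bits/symbol.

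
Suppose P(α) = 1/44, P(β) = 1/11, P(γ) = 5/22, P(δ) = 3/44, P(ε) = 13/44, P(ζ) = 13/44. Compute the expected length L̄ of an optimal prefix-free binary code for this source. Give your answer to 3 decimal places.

2.273 bits/symbol

Repeatedly combine the two least-probable nodes; the expected code length is the sum of the merged weights.
merge 1/44 + 3/44 → 1/11
merge 1/11 + 1/11 → 2/11
merge 2/11 + 5/22 → 9/22
merge 13/44 + 13/44 → 13/22
merge 9/22 + 13/22 → 1
L = 1/11 + 2/11 + 9/22 + 13/22 + 1 = 25/11 ≈ 2.273 bits/symbol.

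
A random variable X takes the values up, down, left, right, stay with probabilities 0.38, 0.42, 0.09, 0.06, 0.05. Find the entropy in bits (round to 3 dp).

1.828 bits

H = −Σ pᵢ log₂ pᵢ.
−0.38·log₂(0.38) = 0.5305
−0.42·log₂(0.42) = 0.5256
−0.09·log₂(0.09) = 0.3127
−0.06·log₂(0.06) = 0.2435
−0.05·log₂(0.05) = 0.2161
Sum ≈ 1.8284 → 1.828 bits.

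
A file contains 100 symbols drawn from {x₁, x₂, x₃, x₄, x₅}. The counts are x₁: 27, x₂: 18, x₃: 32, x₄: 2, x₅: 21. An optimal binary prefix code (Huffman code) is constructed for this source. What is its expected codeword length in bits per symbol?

Probabilities are the counts divided by 100.
Repeatedly combine the two least-probable nodes; the expected code length is the sum of the merged weights.
merge 1/50 + 9/50 → 1/5
merge 1/5 + 21/100 → 41/100
merge 27/100 + 8/25 → 59/100
merge 41/100 + 59/100 → 1
L = 1/5 + 41/100 + 59/100 + 1 = 11/5 = 2.2 bits/symbol.

2.2 bits/symbol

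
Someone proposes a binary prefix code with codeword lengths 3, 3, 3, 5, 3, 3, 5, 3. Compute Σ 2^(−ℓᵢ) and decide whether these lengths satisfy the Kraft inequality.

With common denominator 2^5 = 32: Σ 2^(−ℓᵢ) = 4/32 + 4/32 + 4/32 + 1/32 + 4/32 + 4/32 + 1/32 + 4/32 = 26/32 = 0.8125.
Kraft's inequality requires Σ ≤ 1; here Σ = 0.8125 ≤ 1, so such a prefix code exists.

0.8125; yes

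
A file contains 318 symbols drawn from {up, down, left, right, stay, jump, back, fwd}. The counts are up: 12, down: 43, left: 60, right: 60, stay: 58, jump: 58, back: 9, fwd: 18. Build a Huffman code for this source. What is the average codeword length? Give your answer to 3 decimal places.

2.811 bits/symbol

Probabilities are the counts divided by 318.
Repeatedly combine the two least-probable nodes; the expected code length is the sum of the merged weights.
merge 3/106 + 2/53 → 7/106
merge 3/53 + 7/106 → 13/106
merge 13/106 + 43/318 → 41/159
merge 29/159 + 29/159 → 58/159
merge 10/53 + 10/53 → 20/53
merge 41/159 + 58/159 → 33/53
merge 20/53 + 33/53 → 1
L = 7/106 + 13/106 + 41/159 + 58/159 + 20/53 + 33/53 + 1 = 149/53 ≈ 2.811 bits/symbol.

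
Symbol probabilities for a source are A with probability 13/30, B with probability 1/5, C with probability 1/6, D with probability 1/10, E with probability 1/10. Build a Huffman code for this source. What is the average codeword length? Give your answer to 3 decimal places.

Repeatedly combine the two least-probable nodes; the expected code length is the sum of the merged weights.
merge 1/10 + 1/10 → 1/5
merge 1/6 + 1/5 → 11/30
merge 1/5 + 11/30 → 17/30
merge 13/30 + 17/30 → 1
L = 1/5 + 11/30 + 17/30 + 1 = 32/15 ≈ 2.133 bits/symbol.

2.133 bits/symbol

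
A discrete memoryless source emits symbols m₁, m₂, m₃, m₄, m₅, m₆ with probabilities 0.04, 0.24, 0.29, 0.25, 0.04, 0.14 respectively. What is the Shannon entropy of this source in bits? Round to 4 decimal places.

2.2807 bits

H = −Σ pᵢ log₂ pᵢ.
−0.04·log₂(0.04) = 0.1858
−0.24·log₂(0.24) = 0.4941
−0.29·log₂(0.29) = 0.5179
−0.25·log₂(0.25) = 0.5000
−0.04·log₂(0.04) = 0.1858
−0.14·log₂(0.14) = 0.3971
Sum ≈ 2.2807 → 2.2807 bits.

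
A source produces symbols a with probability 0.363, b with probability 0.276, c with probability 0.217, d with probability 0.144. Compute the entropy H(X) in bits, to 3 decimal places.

1.924 bits

H = −Σ pᵢ log₂ pᵢ.
−0.363·log₂(0.363) = 0.5307
−0.276·log₂(0.276) = 0.5126
−0.217·log₂(0.217) = 0.4783
−0.144·log₂(0.144) = 0.4026
Sum ≈ 1.9242 → 1.924 bits.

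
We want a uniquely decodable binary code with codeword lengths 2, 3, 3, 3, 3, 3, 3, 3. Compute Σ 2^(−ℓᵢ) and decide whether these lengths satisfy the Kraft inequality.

With common denominator 2^3 = 8: Σ 2^(−ℓᵢ) = 2/8 + 1/8 + 1/8 + 1/8 + 1/8 + 1/8 + 1/8 + 1/8 = 9/8 = 1.125.
Kraft's inequality requires Σ ≤ 1; here Σ = 1.125 > 1, so no such prefix code exists.

1.125; no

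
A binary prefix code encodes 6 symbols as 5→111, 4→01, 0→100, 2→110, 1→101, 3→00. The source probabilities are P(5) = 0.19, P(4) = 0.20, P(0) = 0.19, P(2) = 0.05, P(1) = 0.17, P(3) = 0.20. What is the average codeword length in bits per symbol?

L̄ = Σ pᵢ·ℓᵢ = 0.19·3 + 0.20·2 + 0.19·3 + 0.05·3 + 0.17·3 + 0.20·2 = 2.6 bits/symbol.

2.6 bits/symbol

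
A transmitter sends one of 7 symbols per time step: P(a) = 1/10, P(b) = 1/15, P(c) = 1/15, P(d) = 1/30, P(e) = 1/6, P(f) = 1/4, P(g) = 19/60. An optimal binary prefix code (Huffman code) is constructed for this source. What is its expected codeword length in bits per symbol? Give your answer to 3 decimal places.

2.533 bits/symbol

Repeatedly combine the two least-probable nodes; the expected code length is the sum of the merged weights.
merge 1/30 + 1/15 → 1/10
merge 1/15 + 1/10 → 1/6
merge 1/10 + 1/6 → 4/15
merge 1/6 + 1/4 → 5/12
merge 4/15 + 19/60 → 7/12
merge 5/12 + 7/12 → 1
L = 1/10 + 1/6 + 4/15 + 5/12 + 7/12 + 1 = 38/15 ≈ 2.533 bits/symbol.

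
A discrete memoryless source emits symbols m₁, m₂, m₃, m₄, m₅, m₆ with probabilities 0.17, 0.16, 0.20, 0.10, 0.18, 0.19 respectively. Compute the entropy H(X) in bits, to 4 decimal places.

H = −Σ pᵢ log₂ pᵢ.
−0.17·log₂(0.17) = 0.4346
−0.16·log₂(0.16) = 0.4230
−0.20·log₂(0.20) = 0.4644
−0.10·log₂(0.10) = 0.3322
−0.18·log₂(0.18) = 0.4453
−0.19·log₂(0.19) = 0.4552
Sum ≈ 2.5547 → 2.5547 bits.

2.5547 bits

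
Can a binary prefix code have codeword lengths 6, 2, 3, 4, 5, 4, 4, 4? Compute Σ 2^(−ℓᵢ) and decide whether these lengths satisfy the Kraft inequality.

With common denominator 2^6 = 64: Σ 2^(−ℓᵢ) = 1/64 + 16/64 + 8/64 + 4/64 + 2/64 + 4/64 + 4/64 + 4/64 = 43/64 = 0.671875.
Kraft's inequality requires Σ ≤ 1; here Σ = 0.671875 ≤ 1, so such a prefix code exists.

0.671875; yes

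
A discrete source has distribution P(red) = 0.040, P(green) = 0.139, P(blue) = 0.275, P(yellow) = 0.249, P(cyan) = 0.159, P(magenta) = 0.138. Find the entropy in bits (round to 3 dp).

H = −Σ pᵢ log₂ pᵢ.
−0.040·log₂(0.040) = 0.1858
−0.139·log₂(0.139) = 0.3957
−0.275·log₂(0.275) = 0.5122
−0.249·log₂(0.249) = 0.4994
−0.159·log₂(0.159) = 0.4218
−0.138·log₂(0.138) = 0.3943
Sum ≈ 2.4092 → 2.409 bits.

2.409 bits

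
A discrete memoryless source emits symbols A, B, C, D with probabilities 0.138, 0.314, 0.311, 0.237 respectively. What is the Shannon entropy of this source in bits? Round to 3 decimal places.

1.935 bits

H = −Σ pᵢ log₂ pᵢ.
−0.138·log₂(0.138) = 0.3943
−0.314·log₂(0.314) = 0.5247
−0.311·log₂(0.311) = 0.5240
−0.237·log₂(0.237) = 0.4923
Sum ≈ 1.9353 → 1.935 bits.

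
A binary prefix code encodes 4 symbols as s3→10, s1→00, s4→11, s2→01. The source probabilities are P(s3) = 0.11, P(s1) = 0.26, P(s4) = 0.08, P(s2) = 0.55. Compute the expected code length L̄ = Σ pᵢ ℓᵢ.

2 bits/symbol

L̄ = Σ pᵢ·ℓᵢ = 0.11·2 + 0.26·2 + 0.08·2 + 0.55·2 = 2 bits/symbol.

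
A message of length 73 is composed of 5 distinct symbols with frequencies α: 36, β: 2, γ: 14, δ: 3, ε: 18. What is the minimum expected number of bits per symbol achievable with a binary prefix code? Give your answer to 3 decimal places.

Probabilities are the counts divided by 73.
Repeatedly combine the two least-probable nodes; the expected code length is the sum of the merged weights.
merge 2/73 + 3/73 → 5/73
merge 5/73 + 14/73 → 19/73
merge 18/73 + 19/73 → 37/73
merge 36/73 + 37/73 → 1
L = 5/73 + 19/73 + 37/73 + 1 = 134/73 ≈ 1.836 bits/symbol.

1.836 bits/symbol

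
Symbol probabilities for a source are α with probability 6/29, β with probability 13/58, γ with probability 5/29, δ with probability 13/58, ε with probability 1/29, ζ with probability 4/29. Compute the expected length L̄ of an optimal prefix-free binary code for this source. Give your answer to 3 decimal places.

2.517 bits/symbol

Repeatedly combine the two least-probable nodes; the expected code length is the sum of the merged weights.
merge 1/29 + 4/29 → 5/29
merge 5/29 + 5/29 → 10/29
merge 6/29 + 13/58 → 25/58
merge 13/58 + 10/29 → 33/58
merge 25/58 + 33/58 → 1
L = 5/29 + 10/29 + 25/58 + 33/58 + 1 = 73/29 ≈ 2.517 bits/symbol.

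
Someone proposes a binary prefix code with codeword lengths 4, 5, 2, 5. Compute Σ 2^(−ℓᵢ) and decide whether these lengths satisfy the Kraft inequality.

With common denominator 2^5 = 32: Σ 2^(−ℓᵢ) = 2/32 + 1/32 + 8/32 + 1/32 = 12/32 = 0.375.
Kraft's inequality requires Σ ≤ 1; here Σ = 0.375 ≤ 1, so such a prefix code exists.

0.375; yes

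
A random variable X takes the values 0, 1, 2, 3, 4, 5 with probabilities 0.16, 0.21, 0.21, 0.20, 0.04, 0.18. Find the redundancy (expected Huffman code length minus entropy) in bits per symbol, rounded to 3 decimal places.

Entropy H = −Σ p log₂ p ≈ 2.4641 bits.
Huffman merges: 1/25+4/25→1/5; 9/50+1/5→19/50; 1/5+21/100→41/100; 21/100+19/50→59/100; 41/100+59/100→1. L = 129/50 ≈ 2.5800.
L − H = 2.5800 − 2.4641 = 0.116 bits.

0.116 bits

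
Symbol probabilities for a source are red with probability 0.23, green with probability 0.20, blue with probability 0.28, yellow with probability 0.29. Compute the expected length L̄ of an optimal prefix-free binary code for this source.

Repeatedly combine the two least-probable nodes; the expected code length is the sum of the merged weights.
merge 1/5 + 23/100 → 43/100
merge 7/25 + 29/100 → 57/100
merge 43/100 + 57/100 → 1
L = 43/100 + 57/100 + 1 = 2 bits/symbol.

2 bits/symbol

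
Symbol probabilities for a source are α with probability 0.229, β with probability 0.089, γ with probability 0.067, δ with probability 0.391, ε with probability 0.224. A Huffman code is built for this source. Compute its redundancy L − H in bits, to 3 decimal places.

0.073 bits

Entropy H = −Σ p log₂ p ≈ 2.0721 bits.
Huffman merges: 67/1000+89/1000→39/250; 39/250+28/125→19/50; 229/1000+19/50→609/1000; 391/1000+609/1000→1. L = 429/200 ≈ 2.1450.
L − H = 2.1450 − 2.0721 = 0.073 bits.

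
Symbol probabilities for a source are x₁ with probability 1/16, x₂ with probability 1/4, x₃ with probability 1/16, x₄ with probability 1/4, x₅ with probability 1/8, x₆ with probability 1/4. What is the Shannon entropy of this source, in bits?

2.375 bits

Each probability is a power of 1/2, so log₂(1/p) is an integer.
H = Σ p·log₂(1/p) = 1/16·4 + 1/4·2 + 1/16·4 + 1/4·2 + 1/8·3 + 1/4·2 = 2.375 bits.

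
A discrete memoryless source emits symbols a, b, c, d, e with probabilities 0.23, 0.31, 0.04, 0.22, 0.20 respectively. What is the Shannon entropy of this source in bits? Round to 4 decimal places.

H = −Σ pᵢ log₂ pᵢ.
−0.23·log₂(0.23) = 0.4877
−0.31·log₂(0.31) = 0.5238
−0.04·log₂(0.04) = 0.1858
−0.22·log₂(0.22) = 0.4806
−0.20·log₂(0.20) = 0.4644
Sum ≈ 2.1422 → 2.1422 bits.

2.1422 bits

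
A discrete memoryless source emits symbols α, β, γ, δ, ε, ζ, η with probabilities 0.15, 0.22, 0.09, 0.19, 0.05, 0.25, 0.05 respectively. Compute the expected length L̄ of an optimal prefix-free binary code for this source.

Repeatedly combine the two least-probable nodes; the expected code length is the sum of the merged weights.
merge 1/20 + 1/20 → 1/10
merge 9/100 + 1/10 → 19/100
merge 3/20 + 19/100 → 17/50
merge 19/100 + 11/50 → 41/100
merge 1/4 + 17/50 → 59/100
merge 41/100 + 59/100 → 1
L = 1/10 + 19/100 + 17/50 + 41/100 + 59/100 + 1 = 263/100 = 2.63 bits/symbol.

2.63 bits/symbol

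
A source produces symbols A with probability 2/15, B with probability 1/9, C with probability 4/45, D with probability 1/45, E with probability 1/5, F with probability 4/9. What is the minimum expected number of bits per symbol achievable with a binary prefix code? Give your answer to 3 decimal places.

Repeatedly combine the two least-probable nodes; the expected code length is the sum of the merged weights.
merge 1/45 + 4/45 → 1/9
merge 1/9 + 1/9 → 2/9
merge 2/15 + 1/5 → 1/3
merge 2/9 + 1/3 → 5/9
merge 4/9 + 5/9 → 1
L = 1/9 + 2/9 + 1/3 + 5/9 + 1 = 20/9 ≈ 2.222 bits/symbol.

2.222 bits/symbol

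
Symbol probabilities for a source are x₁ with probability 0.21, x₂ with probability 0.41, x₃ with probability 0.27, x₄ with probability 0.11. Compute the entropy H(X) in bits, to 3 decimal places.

H = −Σ pᵢ log₂ pᵢ.
−0.21·log₂(0.21) = 0.4728
−0.41·log₂(0.41) = 0.5274
−0.27·log₂(0.27) = 0.5100
−0.11·log₂(0.11) = 0.3503
Sum ≈ 1.8605 → 1.861 bits.

1.861 bits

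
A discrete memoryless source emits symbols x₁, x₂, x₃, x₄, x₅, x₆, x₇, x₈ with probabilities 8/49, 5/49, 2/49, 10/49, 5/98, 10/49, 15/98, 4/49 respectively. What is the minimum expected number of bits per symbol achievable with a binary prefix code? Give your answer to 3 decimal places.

Repeatedly combine the two least-probable nodes; the expected code length is the sum of the merged weights.
merge 2/49 + 5/98 → 9/98
merge 4/49 + 9/98 → 17/98
merge 5/49 + 15/98 → 25/98
merge 8/49 + 17/98 → 33/98
merge 10/49 + 10/49 → 20/49
merge 25/98 + 33/98 → 29/49
merge 20/49 + 29/49 → 1
L = 9/98 + 17/98 + 25/98 + 33/98 + 20/49 + 29/49 + 1 = 20/7 ≈ 2.857 bits/symbol.

2.857 bits/symbol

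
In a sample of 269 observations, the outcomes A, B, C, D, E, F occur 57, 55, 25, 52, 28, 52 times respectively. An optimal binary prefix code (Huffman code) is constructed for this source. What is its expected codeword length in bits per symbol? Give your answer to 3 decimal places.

Probabilities are the counts divided by 269.
Repeatedly combine the two least-probable nodes; the expected code length is the sum of the merged weights.
merge 25/269 + 28/269 → 53/269
merge 52/269 + 52/269 → 104/269
merge 53/269 + 55/269 → 108/269
merge 57/269 + 104/269 → 161/269
merge 108/269 + 161/269 → 1
L = 53/269 + 104/269 + 108/269 + 161/269 + 1 = 695/269 ≈ 2.584 bits/symbol.

2.584 bits/symbol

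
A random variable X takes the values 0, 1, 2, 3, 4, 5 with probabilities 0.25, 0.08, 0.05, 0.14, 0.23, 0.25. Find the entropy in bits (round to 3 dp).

2.392 bits

H = −Σ pᵢ log₂ pᵢ.
−0.25·log₂(0.25) = 0.5000
−0.08·log₂(0.08) = 0.2915
−0.05·log₂(0.05) = 0.2161
−0.14·log₂(0.14) = 0.3971
−0.23·log₂(0.23) = 0.4877
−0.25·log₂(0.25) = 0.5000
Sum ≈ 2.3924 → 2.392 bits.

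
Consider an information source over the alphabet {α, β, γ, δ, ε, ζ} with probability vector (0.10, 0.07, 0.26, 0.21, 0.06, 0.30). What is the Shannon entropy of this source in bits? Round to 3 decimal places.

H = −Σ pᵢ log₂ pᵢ.
−0.10·log₂(0.10) = 0.3322
−0.07·log₂(0.07) = 0.2686
−0.26·log₂(0.26) = 0.5053
−0.21·log₂(0.21) = 0.4728
−0.06·log₂(0.06) = 0.2435
−0.30·log₂(0.30) = 0.5211
Sum ≈ 2.3435 → 2.343 bits.

2.343 bits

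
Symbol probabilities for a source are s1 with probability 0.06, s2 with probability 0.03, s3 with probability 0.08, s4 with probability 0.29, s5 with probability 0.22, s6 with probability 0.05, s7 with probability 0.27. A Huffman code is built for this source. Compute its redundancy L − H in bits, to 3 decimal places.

0.029 bits

Entropy H = −Σ p log₂ p ≈ 2.4114 bits.
Huffman merges: 3/100+1/20→2/25; 3/50+2/25→7/50; 2/25+7/50→11/50; 11/50+11/50→11/25; 27/100+29/100→14/25; 11/25+14/25→1. L = 61/25 ≈ 2.4400.
L − H = 2.4400 − 2.4114 = 0.029 bits.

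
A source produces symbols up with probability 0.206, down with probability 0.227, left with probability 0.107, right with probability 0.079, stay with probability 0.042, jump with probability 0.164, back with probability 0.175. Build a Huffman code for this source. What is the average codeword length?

2.688 bits/symbol

Repeatedly combine the two least-probable nodes; the expected code length is the sum of the merged weights.
merge 21/500 + 79/1000 → 121/1000
merge 107/1000 + 121/1000 → 57/250
merge 41/250 + 7/40 → 339/1000
merge 103/500 + 227/1000 → 433/1000
merge 57/250 + 339/1000 → 567/1000
merge 433/1000 + 567/1000 → 1
L = 121/1000 + 57/250 + 339/1000 + 433/1000 + 567/1000 + 1 = 336/125 = 2.688 bits/symbol.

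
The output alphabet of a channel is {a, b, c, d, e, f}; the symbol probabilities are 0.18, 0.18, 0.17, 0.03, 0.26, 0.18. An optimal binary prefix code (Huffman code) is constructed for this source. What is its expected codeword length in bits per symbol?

2.56 bits/symbol

Repeatedly combine the two least-probable nodes; the expected code length is the sum of the merged weights.
merge 3/100 + 17/100 → 1/5
merge 9/50 + 9/50 → 9/25
merge 9/50 + 1/5 → 19/50
merge 13/50 + 9/25 → 31/50
merge 19/50 + 31/50 → 1
L = 1/5 + 9/25 + 19/50 + 31/50 + 1 = 64/25 = 2.56 bits/symbol.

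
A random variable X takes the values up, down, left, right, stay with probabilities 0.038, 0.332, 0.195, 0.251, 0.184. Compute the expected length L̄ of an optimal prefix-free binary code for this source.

2.222 bits/symbol

Repeatedly combine the two least-probable nodes; the expected code length is the sum of the merged weights.
merge 19/500 + 23/125 → 111/500
merge 39/200 + 111/500 → 417/1000
merge 251/1000 + 83/250 → 583/1000
merge 417/1000 + 583/1000 → 1
L = 111/500 + 417/1000 + 583/1000 + 1 = 1111/500 = 2.222 bits/symbol.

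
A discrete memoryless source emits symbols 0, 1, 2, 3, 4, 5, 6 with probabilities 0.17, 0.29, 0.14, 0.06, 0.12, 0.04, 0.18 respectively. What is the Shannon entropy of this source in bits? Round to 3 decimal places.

2.591 bits

H = −Σ pᵢ log₂ pᵢ.
−0.17·log₂(0.17) = 0.4346
−0.29·log₂(0.29) = 0.5179
−0.14·log₂(0.14) = 0.3971
−0.06·log₂(0.06) = 0.2435
−0.12·log₂(0.12) = 0.3671
−0.04·log₂(0.04) = 0.1858
−0.18·log₂(0.18) = 0.4453
Sum ≈ 2.5913 → 2.591 bits.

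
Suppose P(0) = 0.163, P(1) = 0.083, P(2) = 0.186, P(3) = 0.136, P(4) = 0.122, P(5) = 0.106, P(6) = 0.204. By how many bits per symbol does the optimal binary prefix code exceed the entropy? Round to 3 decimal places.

0.047 bits

Entropy H = −Σ p log₂ p ≈ 2.7488 bits.
Huffman merges: 83/1000+53/500→189/1000; 61/500+17/125→129/500; 163/1000+93/500→349/1000; 189/1000+51/250→393/1000; 129/500+349/1000→607/1000; 393/1000+607/1000→1. L = 699/250 ≈ 2.7960.
L − H = 2.7960 − 2.7488 = 0.047 bits.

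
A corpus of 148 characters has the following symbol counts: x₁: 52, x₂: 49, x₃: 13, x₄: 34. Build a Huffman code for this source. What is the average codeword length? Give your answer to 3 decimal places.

Probabilities are the counts divided by 148.
Repeatedly combine the two least-probable nodes; the expected code length is the sum of the merged weights.
merge 13/148 + 17/74 → 47/148
merge 47/148 + 49/148 → 24/37
merge 13/37 + 24/37 → 1
L = 47/148 + 24/37 + 1 = 291/148 ≈ 1.966 bits/symbol.

1.966 bits/symbol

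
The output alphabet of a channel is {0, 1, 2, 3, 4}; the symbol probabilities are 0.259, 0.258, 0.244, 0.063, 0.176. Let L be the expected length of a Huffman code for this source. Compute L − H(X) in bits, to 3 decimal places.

0.041 bits

Entropy H = −Σ p log₂ p ≈ 2.1980 bits.
Huffman merges: 63/1000+22/125→239/1000; 239/1000+61/250→483/1000; 129/500+259/1000→517/1000; 483/1000+517/1000→1. L = 2239/1000 ≈ 2.2390.
L − H = 2.2390 − 2.1980 = 0.041 bits.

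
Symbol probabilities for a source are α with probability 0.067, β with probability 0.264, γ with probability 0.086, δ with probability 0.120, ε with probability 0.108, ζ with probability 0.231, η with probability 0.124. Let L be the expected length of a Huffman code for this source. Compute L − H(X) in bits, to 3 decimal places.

Entropy H = −Σ p log₂ p ≈ 2.6485 bits.
Huffman merges: 67/1000+43/500→153/1000; 27/250+3/25→57/250; 31/250+153/1000→277/1000; 57/250+231/1000→459/1000; 33/125+277/1000→541/1000; 459/1000+541/1000→1. L = 1329/500 ≈ 2.6580.
L − H = 2.6580 − 2.6485 = 0.009 bits.

0.009 bits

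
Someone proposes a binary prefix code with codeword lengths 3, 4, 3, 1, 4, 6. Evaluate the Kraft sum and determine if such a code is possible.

With common denominator 2^6 = 64: Σ 2^(−ℓᵢ) = 8/64 + 4/64 + 8/64 + 32/64 + 4/64 + 1/64 = 57/64 = 0.890625.
Kraft's inequality requires Σ ≤ 1; here Σ = 0.890625 ≤ 1, so such a prefix code exists.

0.890625; yes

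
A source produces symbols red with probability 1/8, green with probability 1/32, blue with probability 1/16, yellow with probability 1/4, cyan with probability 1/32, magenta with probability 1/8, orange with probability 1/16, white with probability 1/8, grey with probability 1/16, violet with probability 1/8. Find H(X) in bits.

Each probability is a power of 1/2, so log₂(1/p) is an integer.
H = Σ p·log₂(1/p) = 1/8·3 + 1/32·5 + 1/16·4 + 1/4·2 + 1/32·5 + 1/8·3 + 1/16·4 + 1/8·3 + 1/16·4 + 1/8·3 = 3.0625 bits.

3.0625 bits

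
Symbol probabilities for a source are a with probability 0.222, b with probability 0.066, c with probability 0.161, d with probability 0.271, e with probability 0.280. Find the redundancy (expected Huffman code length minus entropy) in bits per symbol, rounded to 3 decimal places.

0.037 bits

Entropy H = −Σ p log₂ p ≈ 2.1898 bits.
Huffman merges: 33/500+161/1000→227/1000; 111/500+227/1000→449/1000; 271/1000+7/25→551/1000; 449/1000+551/1000→1. L = 2227/1000 ≈ 2.2270.
L − H = 2.2270 − 2.1898 = 0.037 bits.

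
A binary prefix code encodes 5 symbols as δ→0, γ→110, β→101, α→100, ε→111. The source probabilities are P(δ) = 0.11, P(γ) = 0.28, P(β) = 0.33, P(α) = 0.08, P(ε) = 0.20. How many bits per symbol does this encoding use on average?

2.78 bits/symbol

L̄ = Σ pᵢ·ℓᵢ = 0.11·1 + 0.28·3 + 0.33·3 + 0.08·3 + 0.20·3 = 2.78 bits/symbol.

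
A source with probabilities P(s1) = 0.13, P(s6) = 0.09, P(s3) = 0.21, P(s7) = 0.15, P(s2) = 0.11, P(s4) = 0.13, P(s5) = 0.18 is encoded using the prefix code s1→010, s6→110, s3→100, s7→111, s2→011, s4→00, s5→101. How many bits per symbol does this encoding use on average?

2.87 bits/symbol

L̄ = Σ pᵢ·ℓᵢ = 0.13·3 + 0.09·3 + 0.21·3 + 0.15·3 + 0.11·3 + 0.13·2 + 0.18·3 = 2.87 bits/symbol.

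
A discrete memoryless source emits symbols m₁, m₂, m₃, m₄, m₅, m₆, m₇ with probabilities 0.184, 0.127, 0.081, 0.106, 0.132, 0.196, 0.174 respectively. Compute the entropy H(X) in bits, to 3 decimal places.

2.750 bits

H = −Σ pᵢ log₂ pᵢ.
−0.184·log₂(0.184) = 0.4494
−0.127·log₂(0.127) = 0.3781
−0.081·log₂(0.081) = 0.2937
−0.106·log₂(0.106) = 0.3432
−0.132·log₂(0.132) = 0.3856
−0.196·log₂(0.196) = 0.4608
−0.174·log₂(0.174) = 0.4390
Sum ≈ 2.7498 → 2.750 bits.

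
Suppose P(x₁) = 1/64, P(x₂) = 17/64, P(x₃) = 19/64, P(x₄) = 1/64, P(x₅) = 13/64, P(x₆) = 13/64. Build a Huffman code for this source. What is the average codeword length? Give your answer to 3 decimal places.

2.266 bits/symbol

Repeatedly combine the two least-probable nodes; the expected code length is the sum of the merged weights.
merge 1/64 + 1/64 → 1/32
merge 1/32 + 13/64 → 15/64
merge 13/64 + 15/64 → 7/16
merge 17/64 + 19/64 → 9/16
merge 7/16 + 9/16 → 1
L = 1/32 + 15/64 + 7/16 + 9/16 + 1 = 145/64 ≈ 2.266 bits/symbol.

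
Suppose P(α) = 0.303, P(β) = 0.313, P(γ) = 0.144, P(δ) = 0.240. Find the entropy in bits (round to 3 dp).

1.943 bits

H = −Σ pᵢ log₂ pᵢ.
−0.303·log₂(0.303) = 0.5220
−0.313·log₂(0.313) = 0.5245
−0.144·log₂(0.144) = 0.4026
−0.240·log₂(0.240) = 0.4941
Sum ≈ 1.9432 → 1.943 bits.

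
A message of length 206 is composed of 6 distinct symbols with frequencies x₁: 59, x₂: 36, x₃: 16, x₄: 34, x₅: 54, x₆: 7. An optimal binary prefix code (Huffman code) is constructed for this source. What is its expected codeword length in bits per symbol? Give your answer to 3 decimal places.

Probabilities are the counts divided by 206.
Repeatedly combine the two least-probable nodes; the expected code length is the sum of the merged weights.
merge 7/206 + 8/103 → 23/206
merge 23/206 + 17/103 → 57/206
merge 18/103 + 27/103 → 45/103
merge 57/206 + 59/206 → 58/103
merge 45/103 + 58/103 → 1
L = 23/206 + 57/206 + 45/103 + 58/103 + 1 = 246/103 ≈ 2.388 bits/symbol.

2.388 bits/symbol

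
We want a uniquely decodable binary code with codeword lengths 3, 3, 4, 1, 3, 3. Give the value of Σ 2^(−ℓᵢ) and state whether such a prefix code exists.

With common denominator 2^4 = 16: Σ 2^(−ℓᵢ) = 2/16 + 2/16 + 1/16 + 8/16 + 2/16 + 2/16 = 17/16 = 1.0625.
Kraft's inequality requires Σ ≤ 1; here Σ = 1.0625 > 1, so no such prefix code exists.

1.0625; no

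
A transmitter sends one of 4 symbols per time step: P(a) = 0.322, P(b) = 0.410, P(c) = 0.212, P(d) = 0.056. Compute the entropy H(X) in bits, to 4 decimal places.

H = −Σ pᵢ log₂ pᵢ.
−0.322·log₂(0.322) = 0.5264
−0.410·log₂(0.410) = 0.5274
−0.212·log₂(0.212) = 0.4744
−0.056·log₂(0.056) = 0.2329
Sum ≈ 1.7611 → 1.7611 bits.

1.7611 bits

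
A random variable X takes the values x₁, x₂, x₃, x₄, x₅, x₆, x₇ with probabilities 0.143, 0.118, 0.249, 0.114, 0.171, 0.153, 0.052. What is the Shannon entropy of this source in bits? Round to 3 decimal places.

2.694 bits

H = −Σ pᵢ log₂ pᵢ.
−0.143·log₂(0.143) = 0.4012
−0.118·log₂(0.118) = 0.3638
−0.249·log₂(0.249) = 0.4994
−0.114·log₂(0.114) = 0.3571
−0.171·log₂(0.171) = 0.4357
−0.153·log₂(0.153) = 0.4144
−0.052·log₂(0.052) = 0.2218
Sum ≈ 2.6935 → 2.694 bits.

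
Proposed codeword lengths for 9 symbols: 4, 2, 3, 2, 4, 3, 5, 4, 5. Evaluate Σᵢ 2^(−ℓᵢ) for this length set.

With common denominator 2^5 = 32: Σ 2^(−ℓᵢ) = 2/32 + 8/32 + 4/32 + 8/32 + 2/32 + 4/32 + 1/32 + 2/32 + 1/32 = 32/32 = 1.

1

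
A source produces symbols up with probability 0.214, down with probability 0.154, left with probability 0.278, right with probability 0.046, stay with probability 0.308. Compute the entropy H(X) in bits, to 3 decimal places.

H = −Σ pᵢ log₂ pᵢ.
−0.214·log₂(0.214) = 0.4760
−0.154·log₂(0.154) = 0.4156
−0.278·log₂(0.278) = 0.5134
−0.046·log₂(0.046) = 0.2043
−0.308·log₂(0.308) = 0.5233
Sum ≈ 2.1327 → 2.133 bits.

2.133 bits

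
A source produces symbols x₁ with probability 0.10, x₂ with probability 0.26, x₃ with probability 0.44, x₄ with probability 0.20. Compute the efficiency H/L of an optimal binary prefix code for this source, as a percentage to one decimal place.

Entropy H = −Σ p log₂ p ≈ 1.8230 bits.
Huffman merges: 1/10+1/5→3/10; 13/50+3/10→14/25; 11/25+14/25→1. L = 93/50 ≈ 1.8600.
Efficiency = H/L = 1.8230/1.8600 = 98.0%.

98.0%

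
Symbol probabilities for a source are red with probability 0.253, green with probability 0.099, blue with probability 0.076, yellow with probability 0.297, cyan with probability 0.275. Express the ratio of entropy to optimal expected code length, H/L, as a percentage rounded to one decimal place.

Entropy H = −Σ p log₂ p ≈ 2.1469 bits.
Huffman merges: 19/250+99/1000→7/40; 7/40+253/1000→107/250; 11/40+297/1000→143/250; 107/250+143/250→1. L = 87/40 ≈ 2.1750.
Efficiency = H/L = 2.1469/2.1750 = 98.7%.

98.7%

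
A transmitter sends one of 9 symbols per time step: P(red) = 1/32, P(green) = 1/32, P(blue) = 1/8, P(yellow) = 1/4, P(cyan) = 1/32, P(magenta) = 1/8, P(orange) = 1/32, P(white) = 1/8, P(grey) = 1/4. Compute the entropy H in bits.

Each probability is a power of 1/2, so log₂(1/p) is an integer.
H = Σ p·log₂(1/p) = 1/32·5 + 1/32·5 + 1/8·3 + 1/4·2 + 1/32·5 + 1/8·3 + 1/32·5 + 1/8·3 + 1/4·2 = 2.75 bits.

2.75 bits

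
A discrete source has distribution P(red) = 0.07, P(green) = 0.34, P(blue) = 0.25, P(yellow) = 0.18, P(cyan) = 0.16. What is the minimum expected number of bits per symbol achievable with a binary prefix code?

Repeatedly combine the two least-probable nodes; the expected code length is the sum of the merged weights.
merge 7/100 + 4/25 → 23/100
merge 9/50 + 23/100 → 41/100
merge 1/4 + 17/50 → 59/100
merge 41/100 + 59/100 → 1
L = 23/100 + 41/100 + 59/100 + 1 = 223/100 = 2.23 bits/symbol.

2.23 bits/symbol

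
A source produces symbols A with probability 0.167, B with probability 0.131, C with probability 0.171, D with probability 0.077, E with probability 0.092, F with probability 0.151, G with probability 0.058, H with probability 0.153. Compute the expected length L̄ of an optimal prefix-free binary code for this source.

Repeatedly combine the two least-probable nodes; the expected code length is the sum of the merged weights.
merge 29/500 + 77/1000 → 27/200
merge 23/250 + 131/1000 → 223/1000
merge 27/200 + 151/1000 → 143/500
merge 153/1000 + 167/1000 → 8/25
merge 171/1000 + 223/1000 → 197/500
merge 143/500 + 8/25 → 303/500
merge 197/500 + 303/500 → 1
L = 27/200 + 223/1000 + 143/500 + 8/25 + 197/500 + 303/500 + 1 = 741/250 = 2.964 bits/symbol.

2.964 bits/symbol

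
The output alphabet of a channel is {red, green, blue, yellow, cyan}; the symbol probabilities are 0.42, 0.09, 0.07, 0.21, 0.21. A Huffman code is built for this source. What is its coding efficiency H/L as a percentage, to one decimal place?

97.3%

Entropy H = −Σ p log₂ p ≈ 2.0525 bits.
Huffman merges: 7/100+9/100→4/25; 4/25+21/100→37/100; 21/100+37/100→29/50; 21/50+29/50→1. L = 211/100 ≈ 2.1100.
Efficiency = H/L = 2.0525/2.1100 = 97.3%.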